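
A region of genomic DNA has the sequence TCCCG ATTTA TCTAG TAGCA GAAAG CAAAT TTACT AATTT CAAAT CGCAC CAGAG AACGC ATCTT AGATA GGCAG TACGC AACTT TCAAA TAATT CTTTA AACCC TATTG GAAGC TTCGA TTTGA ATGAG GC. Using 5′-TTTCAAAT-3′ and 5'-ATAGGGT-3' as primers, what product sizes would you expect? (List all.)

71 bp, 25 bp

The forward primer TTTCAAAT matches the top strand at positions 38–45, 84–91.
The reverse primer's reverse complement is ACCCTAT, matching at positions 102–108.
Each forward site pairs with the reverse site to give a product ending at position 108: sizes 71, 25 bp.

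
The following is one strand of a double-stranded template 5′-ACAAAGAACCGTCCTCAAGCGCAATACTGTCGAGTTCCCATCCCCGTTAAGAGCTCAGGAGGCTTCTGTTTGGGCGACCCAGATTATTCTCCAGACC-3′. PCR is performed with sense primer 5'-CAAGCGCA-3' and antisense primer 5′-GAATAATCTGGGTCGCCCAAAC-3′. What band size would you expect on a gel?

Forward primer CAAGCGCA is found on the top strand at positions 16–23.
Reverse complement of the reverse primer: GTTTGGGCGACCCAGATTATTC. This occurs on the top strand at positions 68–89.
Product length = (reverse-primer end) − (forward-primer start) + 1 = 89 − 16 + 1 = 74 bp.

74 bp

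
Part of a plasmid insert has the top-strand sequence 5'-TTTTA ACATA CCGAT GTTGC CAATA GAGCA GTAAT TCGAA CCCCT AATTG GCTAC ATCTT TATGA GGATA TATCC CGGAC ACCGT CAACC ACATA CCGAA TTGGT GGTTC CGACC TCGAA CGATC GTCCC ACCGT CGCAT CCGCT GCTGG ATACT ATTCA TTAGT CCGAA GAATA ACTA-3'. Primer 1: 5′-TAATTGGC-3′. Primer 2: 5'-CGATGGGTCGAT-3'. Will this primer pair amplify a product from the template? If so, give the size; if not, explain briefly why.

Primer 2 (CGATGGGTCGAT) does not match the top strand, and its reverse complement ATCGACCCATCG does not match either.
With no annealing site for primer 2, no amplification occurs.

No product — primer 2 has no binding site in the template.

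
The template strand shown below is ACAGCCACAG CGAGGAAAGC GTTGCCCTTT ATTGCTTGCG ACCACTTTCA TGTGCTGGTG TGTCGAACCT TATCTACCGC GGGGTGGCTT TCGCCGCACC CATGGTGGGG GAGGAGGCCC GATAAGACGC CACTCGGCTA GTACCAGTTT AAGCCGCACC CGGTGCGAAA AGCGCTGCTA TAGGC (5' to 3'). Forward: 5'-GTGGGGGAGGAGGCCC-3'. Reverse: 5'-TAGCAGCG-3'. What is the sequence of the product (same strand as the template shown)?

5'-GTGGGGGAGGAGGCCCGATAAGACGCCACTCGGCTAGTACCAGTTTAAGCCGCACCCGGTGCGAAAAGCGCTGCTA-3'

Forward primer GTGGGGGAGGAGGCCC is found on the top strand at positions 105–120.
Taking the reverse complement of TAGCAGCG gives CGCTGCTA, found at positions 173–180 on the template; the primer anneals here to the top strand with its 3' end pointing upstream.
The product is the template from position 105 through 180 (76 bp).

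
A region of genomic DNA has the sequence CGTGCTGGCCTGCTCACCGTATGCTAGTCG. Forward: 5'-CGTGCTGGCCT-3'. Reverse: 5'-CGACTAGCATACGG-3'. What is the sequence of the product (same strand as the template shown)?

5'-CGTGCTGGCCTGCTCACCGTATGCTAGTCG-3'

The forward primer matches the template at positions 1–11.
Taking the reverse complement of CGACTAGCATACGG gives CCGTATGCTAGTCG, found at positions 17–30 on the template; the primer anneals here to the top strand with its 3' end pointing upstream.
The product is the template from position 1 through 30 (30 bp).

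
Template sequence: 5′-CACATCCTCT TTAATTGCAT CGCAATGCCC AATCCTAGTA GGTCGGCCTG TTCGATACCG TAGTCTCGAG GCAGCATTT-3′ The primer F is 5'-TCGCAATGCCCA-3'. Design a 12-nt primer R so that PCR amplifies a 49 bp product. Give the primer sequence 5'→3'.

The forward primer binds at positions 20–31, so a 49 bp product ends at position 20 + 49 − 1 = 68.
The reverse primer anneals to the top strand over positions 57–68, i.e. to ACCGTAGTCTCG.
Its sequence written 5'→3' is the reverse complement: CGAGACTACGGT.

5'-CGAGACTACGGT-3'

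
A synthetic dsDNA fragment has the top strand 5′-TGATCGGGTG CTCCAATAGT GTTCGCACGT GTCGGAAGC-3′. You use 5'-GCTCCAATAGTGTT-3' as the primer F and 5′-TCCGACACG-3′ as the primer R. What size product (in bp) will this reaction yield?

The forward primer matches the template at positions 10–23.
Reverse complement of the reverse primer: CGTGTCGGA. This occurs on the top strand at positions 28–36.
Amplicon spans positions 10–36: 27 bp.

27 bp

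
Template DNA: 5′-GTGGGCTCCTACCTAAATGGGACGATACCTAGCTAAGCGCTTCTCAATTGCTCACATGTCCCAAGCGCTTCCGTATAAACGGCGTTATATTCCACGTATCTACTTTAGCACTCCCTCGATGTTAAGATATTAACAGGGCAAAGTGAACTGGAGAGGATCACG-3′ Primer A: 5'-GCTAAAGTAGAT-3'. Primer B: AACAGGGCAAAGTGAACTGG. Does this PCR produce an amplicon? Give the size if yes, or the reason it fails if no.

No product — the primers' 3' ends point away from each other.

Primer A (GCTAAAGTAGAT) has reverse complement ATCTACTTTAGC, which matches the top strand at positions 98–109; primer A anneals to the top strand there with its 3' end pointing upstream toward position 98.
Primer B (AACAGGGCAAAGTGAACTGG) matches the top strand directly at positions 132–151; it anneals to the bottom strand with its 3' end pointing downstream toward position 151.
The 3' ends diverge (primer A extends toward position 1, primer B toward position 162), so the primers never converge on a shared product.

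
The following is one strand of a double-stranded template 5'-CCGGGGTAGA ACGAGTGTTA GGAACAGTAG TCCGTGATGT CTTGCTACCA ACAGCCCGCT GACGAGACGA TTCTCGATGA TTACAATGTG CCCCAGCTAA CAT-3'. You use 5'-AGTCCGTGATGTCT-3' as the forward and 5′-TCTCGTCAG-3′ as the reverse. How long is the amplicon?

39 bp

Forward primer AGTCCGTGATGTCT is found on the top strand at positions 29–42.
The reverse primer's reverse complement is CTGACGAGA, which matches the template at positions 59–67.
Amplicon spans positions 29–67: 39 bp.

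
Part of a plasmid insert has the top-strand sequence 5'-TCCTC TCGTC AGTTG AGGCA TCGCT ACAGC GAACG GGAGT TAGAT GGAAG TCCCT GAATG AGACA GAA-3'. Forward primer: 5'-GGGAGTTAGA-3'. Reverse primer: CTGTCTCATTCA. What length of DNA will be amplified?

32 bp

Forward primer GGGAGTTAGA is found on the top strand at positions 35–44.
Taking the reverse complement of CTGTCTCATTCA gives TGAATGAGACAG, found at positions 55–66 on the template; the primer anneals here to the top strand with its 3' end pointing upstream.
The product runs from position 35 to position 66, so its length is 66 − 35 + 1 = 32 bp.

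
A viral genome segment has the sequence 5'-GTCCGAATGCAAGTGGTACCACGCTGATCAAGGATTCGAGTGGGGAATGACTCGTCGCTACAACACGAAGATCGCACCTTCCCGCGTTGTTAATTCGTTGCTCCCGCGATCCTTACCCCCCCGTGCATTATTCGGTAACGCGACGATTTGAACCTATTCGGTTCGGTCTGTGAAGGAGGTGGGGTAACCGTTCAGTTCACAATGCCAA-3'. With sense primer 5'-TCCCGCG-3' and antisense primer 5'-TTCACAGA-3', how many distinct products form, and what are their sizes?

The forward primer TCCCGCG matches the top strand at positions 80–86, 102–108.
The reverse primer's reverse complement is TCTGTGAA, matching at positions 167–174.
Each forward site pairs with the reverse site to give a product ending at position 174: sizes 95, 73 bp.

Two products: 95 bp, 73 bp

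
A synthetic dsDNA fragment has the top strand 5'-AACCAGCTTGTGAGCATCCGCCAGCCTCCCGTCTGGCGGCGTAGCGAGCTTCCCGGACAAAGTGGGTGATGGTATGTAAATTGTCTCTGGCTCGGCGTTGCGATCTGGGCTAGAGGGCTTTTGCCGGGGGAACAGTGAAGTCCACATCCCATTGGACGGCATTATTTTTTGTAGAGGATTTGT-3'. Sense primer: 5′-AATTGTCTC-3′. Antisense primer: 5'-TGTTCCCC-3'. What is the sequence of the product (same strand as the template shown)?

Scanning the template, AATTGTCTC occurs at positions 79–87; this primer anneals to the bottom strand there with its 3' end pointing downstream.
Taking the reverse complement of TGTTCCCC gives GGGGAACA, found at positions 127–134 on the template; the primer anneals here to the top strand with its 3' end pointing upstream.
The product is the template from position 79 through 134 (56 bp).

5'-AATTGTCTCTGGCTCGGCGTTGCGATCTGGGCTAGAGGGCTTTTGCCGGGGGAACA-3'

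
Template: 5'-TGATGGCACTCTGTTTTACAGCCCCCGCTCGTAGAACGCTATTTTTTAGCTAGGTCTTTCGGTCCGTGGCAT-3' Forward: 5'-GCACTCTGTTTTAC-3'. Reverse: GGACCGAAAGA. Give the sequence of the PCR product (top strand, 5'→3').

5'-GCACTCTGTTTTACAGCCCCCGCTCGTAGAACGCTATTTTTTAGCTAGGTCTTTCGGTCC-3'

The forward primer matches the template at positions 6–19.
Reverse complement of the reverse primer: TCTTTCGGTCC. This occurs on the top strand at positions 55–65.
The product is the template from position 6 through 65 (60 bp).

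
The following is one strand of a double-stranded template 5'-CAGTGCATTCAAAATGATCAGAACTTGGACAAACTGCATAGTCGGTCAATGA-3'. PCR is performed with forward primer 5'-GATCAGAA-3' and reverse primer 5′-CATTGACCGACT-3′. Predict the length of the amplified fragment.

The forward primer matches the template at positions 16–23.
The reverse primer's reverse complement is AGTCGGTCAATG, which matches the template at positions 40–51.
Product length = (reverse-primer end) − (forward-primer start) + 1 = 51 − 16 + 1 = 36 bp.

36 bp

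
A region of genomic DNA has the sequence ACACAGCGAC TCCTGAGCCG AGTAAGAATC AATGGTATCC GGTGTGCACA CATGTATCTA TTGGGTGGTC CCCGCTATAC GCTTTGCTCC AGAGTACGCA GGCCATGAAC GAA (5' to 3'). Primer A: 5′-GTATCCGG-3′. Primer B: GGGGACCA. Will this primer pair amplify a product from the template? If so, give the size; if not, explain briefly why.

Primer A (GTATCCGG) matches the top strand at positions 35–42; it acts as a forward primer.
Primer B's reverse complement is TGGTCCCC, matching the top strand at positions 66–73; it acts as a reverse primer.
The 3' ends face each other across positions 35–73, giving a 39 bp product.

Yes — a 39 bp product.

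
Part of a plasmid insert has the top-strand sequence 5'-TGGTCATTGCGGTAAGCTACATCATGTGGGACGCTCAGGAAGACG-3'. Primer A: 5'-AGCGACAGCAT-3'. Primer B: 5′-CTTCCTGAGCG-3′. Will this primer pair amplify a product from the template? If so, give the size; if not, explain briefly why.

Primer A (AGCGACAGCAT) does not match the top strand, and its reverse complement ATGCTGTCGCT does not match either.
With no annealing site for primer A, no amplification occurs.

No product — primer A has no binding site in the template.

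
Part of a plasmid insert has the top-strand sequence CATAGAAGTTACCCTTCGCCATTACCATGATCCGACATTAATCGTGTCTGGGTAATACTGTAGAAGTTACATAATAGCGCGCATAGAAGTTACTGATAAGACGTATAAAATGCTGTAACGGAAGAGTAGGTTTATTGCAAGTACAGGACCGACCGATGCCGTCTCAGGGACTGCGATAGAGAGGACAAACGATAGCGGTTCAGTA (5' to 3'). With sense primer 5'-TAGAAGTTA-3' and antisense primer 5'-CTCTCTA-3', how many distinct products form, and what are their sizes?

Three products: 181 bp, 123 bp, 100 bp

The forward primer TAGAAGTTA matches the top strand at positions 3–11, 61–69, 84–92.
The reverse primer's reverse complement is TAGAGAG, matching at positions 177–183.
Each forward site pairs with the reverse site to give a product ending at position 183: sizes 181, 123, 100 bp.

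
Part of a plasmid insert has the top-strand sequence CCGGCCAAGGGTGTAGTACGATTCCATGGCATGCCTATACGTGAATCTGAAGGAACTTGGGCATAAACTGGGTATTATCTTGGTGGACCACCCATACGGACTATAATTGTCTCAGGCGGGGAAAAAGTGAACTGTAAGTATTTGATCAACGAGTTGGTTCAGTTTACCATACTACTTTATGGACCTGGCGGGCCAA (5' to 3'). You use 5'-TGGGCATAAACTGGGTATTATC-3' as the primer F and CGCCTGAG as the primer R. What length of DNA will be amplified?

Scanning the template, TGGGCATAAACTGGGTATTATC occurs at positions 58–79; this primer anneals to the bottom strand there with its 3' end pointing downstream.
The reverse primer's reverse complement is CTCAGGCG, which matches the template at positions 111–118.
Amplicon spans positions 58–118: 61 bp.

61 bp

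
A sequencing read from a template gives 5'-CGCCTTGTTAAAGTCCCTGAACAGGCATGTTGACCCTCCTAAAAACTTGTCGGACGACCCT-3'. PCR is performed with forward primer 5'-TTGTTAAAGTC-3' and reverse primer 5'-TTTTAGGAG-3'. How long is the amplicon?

40 bp

The forward primer matches the template at positions 5–15.
Reverse complement of the reverse primer: CTCCTAAAA. This occurs on the top strand at positions 36–44.
The product runs from position 5 to position 44, so its length is 44 − 5 + 1 = 40 bp.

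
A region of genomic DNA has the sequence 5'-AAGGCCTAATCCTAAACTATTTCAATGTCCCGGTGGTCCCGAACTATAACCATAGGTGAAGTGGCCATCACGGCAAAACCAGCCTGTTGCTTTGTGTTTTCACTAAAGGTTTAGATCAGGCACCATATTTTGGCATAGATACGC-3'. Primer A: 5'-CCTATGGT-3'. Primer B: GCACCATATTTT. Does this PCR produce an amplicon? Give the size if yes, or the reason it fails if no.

Primer A (CCTATGGT) has reverse complement ACCATAGG, which matches the top strand at positions 49–56; primer A anneals to the top strand there with its 3' end pointing upstream toward position 49.
Primer B (GCACCATATTTT) matches the top strand directly at positions 120–131; it anneals to the bottom strand with its 3' end pointing downstream toward position 131.
The 3' ends diverge (primer A extends toward position 1, primer B toward position 144), so the primers never converge on a shared product.

No product — the primers' 3' ends point away from each other.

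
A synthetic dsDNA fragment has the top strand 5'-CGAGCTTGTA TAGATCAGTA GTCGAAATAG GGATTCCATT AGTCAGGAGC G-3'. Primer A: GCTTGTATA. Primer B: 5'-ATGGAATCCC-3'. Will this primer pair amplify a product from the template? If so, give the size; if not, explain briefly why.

Yes — a 36 bp product.

Primer A (GCTTGTATA) matches the top strand at positions 4–12; it acts as a forward primer.
Primer B's reverse complement is GGGATTCCAT, matching the top strand at positions 30–39; it acts as a reverse primer.
The 3' ends face each other across positions 4–39, giving a 36 bp product.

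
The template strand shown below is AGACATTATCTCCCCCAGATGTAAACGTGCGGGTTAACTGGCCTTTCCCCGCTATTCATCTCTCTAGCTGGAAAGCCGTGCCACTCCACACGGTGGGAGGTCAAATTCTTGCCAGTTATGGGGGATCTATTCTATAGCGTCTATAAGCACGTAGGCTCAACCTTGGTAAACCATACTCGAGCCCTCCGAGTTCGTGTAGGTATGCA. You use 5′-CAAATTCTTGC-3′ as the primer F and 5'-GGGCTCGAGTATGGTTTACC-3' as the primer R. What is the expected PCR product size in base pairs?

The forward primer matches the template at positions 102–112.
The reverse primer's reverse complement is GGTAAACCATACTCGAGCCC, which matches the template at positions 165–184.
Product length = (reverse-primer end) − (forward-primer start) + 1 = 184 − 102 + 1 = 83 bp.

83 bp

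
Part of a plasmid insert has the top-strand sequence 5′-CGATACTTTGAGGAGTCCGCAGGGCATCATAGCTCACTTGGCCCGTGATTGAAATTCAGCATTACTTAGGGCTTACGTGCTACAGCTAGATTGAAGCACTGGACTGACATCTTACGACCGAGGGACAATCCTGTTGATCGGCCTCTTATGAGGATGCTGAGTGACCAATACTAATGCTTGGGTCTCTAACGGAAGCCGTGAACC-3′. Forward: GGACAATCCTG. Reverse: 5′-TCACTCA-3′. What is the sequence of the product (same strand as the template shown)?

5'-GGACAATCCTGTTGATCGGCCTCTTATGAGGATGCTGAGTGA-3'

The forward primer matches the template at positions 123–133.
The reverse primer's reverse complement is TGAGTGA, which matches the template at positions 158–164.
The product is the template from position 123 through 164 (42 bp).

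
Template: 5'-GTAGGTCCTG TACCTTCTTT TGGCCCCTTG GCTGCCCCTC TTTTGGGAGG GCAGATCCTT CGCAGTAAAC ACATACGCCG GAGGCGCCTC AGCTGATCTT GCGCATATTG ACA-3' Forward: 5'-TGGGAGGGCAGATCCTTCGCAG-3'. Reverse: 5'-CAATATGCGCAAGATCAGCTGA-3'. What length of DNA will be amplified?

67 bp

Scanning the template, TGGGAGGGCAGATCCTTCGCAG occurs at positions 44–65; this primer anneals to the bottom strand there with its 3' end pointing downstream.
Reverse complement of the reverse primer: TCAGCTGATCTTGCGCATATTG. This occurs on the top strand at positions 89–110.
Product length = (reverse-primer end) − (forward-primer start) + 1 = 110 − 44 + 1 = 67 bp.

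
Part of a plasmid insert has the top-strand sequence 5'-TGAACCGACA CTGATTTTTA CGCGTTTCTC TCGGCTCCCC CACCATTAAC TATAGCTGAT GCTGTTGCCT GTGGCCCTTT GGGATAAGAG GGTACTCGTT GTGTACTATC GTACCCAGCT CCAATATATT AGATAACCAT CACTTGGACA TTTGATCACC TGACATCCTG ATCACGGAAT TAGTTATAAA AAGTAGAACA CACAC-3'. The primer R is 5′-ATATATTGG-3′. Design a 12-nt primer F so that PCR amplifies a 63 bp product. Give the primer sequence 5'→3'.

The reverse primer's reverse complement CCAATATAT matches the template at positions 121–129, so the product ends at position 129.
A 63 bp product then starts at position 129 − 63 + 1 = 67.
The forward primer is identical to the top strand there: GCCTGTGGCCCT.

5'-GCCTGTGGCCCT-3'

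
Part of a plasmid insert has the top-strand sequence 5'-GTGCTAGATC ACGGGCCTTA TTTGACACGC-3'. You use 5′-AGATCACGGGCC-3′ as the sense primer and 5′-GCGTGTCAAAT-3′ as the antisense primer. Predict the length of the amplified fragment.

25 bp

The forward primer matches the template at positions 6–17.
Reverse complement of the reverse primer: ATTTGACACGC. This occurs on the top strand at positions 20–30.
The product runs from position 6 to position 30, so its length is 30 − 6 + 1 = 25 bp.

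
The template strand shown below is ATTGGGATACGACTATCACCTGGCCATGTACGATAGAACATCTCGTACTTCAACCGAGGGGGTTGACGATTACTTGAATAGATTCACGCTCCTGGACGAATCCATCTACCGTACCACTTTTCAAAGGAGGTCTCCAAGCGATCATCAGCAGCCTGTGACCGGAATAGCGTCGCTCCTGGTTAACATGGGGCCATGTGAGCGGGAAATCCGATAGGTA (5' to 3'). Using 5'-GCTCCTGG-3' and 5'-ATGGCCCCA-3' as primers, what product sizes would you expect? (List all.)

The forward primer GCTCCTGG matches the top strand at positions 88–95, 172–179.
The reverse primer's reverse complement is TGGGGCCAT, matching at positions 186–194.
Each forward site pairs with the reverse site to give a product ending at position 194: sizes 107, 23 bp.

107 bp, 23 bp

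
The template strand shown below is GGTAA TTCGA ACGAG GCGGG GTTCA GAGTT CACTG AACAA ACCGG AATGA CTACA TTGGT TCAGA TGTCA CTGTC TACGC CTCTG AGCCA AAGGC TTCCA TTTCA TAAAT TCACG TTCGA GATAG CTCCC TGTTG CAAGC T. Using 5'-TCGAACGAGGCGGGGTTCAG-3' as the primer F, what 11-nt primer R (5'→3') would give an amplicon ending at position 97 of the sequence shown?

The forward primer binds at positions 7–26; the product's 3' end on the top strand is position 97.
The reverse primer anneals to the top strand over positions 87–97, i.e. to GCCAAAGGCTT.
Its sequence written 5'→3' is the reverse complement: AAGCCTTTGGC.

5'-AAGCCTTTGGC-3'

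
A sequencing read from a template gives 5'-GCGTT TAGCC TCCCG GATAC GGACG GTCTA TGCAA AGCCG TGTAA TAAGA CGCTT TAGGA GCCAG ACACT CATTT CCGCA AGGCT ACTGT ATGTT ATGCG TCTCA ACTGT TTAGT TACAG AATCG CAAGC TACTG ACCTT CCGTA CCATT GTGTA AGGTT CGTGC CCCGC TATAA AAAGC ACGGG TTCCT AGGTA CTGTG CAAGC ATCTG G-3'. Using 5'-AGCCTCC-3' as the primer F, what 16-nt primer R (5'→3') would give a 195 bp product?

5'-GCACAGTACCTAGGAA-3'

The forward primer binds at positions 7–13, so a 195 bp product ends at position 7 + 195 − 1 = 201.
The reverse primer anneals to the top strand over positions 186–201, i.e. to TTCCTAGGTACTGTGC.
Its sequence written 5'→3' is the reverse complement: GCACAGTACCTAGGAA.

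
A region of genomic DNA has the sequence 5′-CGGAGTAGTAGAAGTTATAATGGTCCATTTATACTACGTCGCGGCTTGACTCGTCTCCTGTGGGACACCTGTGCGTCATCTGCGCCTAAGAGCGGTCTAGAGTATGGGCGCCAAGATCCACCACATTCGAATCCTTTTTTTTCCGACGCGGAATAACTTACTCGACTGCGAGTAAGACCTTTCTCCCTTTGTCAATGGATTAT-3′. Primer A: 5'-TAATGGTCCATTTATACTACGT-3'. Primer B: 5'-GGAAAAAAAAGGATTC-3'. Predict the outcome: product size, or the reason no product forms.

Yes — a 127 bp product.

Primer A (TAATGGTCCATTTATACTACGT) matches the top strand at positions 18–39; it acts as a forward primer.
Primer B's reverse complement is GAATCCTTTTTTTTCC, matching the top strand at positions 129–144; it acts as a reverse primer.
The 3' ends face each other across positions 18–144, giving a 127 bp product.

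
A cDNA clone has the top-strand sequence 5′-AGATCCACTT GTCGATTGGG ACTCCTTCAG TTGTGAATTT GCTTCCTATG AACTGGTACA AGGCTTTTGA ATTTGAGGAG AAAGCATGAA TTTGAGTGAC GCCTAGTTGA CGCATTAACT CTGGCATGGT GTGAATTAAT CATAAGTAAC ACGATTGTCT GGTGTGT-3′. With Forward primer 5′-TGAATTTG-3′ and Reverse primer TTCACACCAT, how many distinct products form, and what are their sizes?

The forward primer TGAATTTG matches the top strand at positions 34–41, 68–75, 87–94.
The reverse primer's reverse complement is ATGGTGTGAA, matching at positions 126–135.
Each forward site pairs with the reverse site to give a product ending at position 135: sizes 102, 68, 49 bp.

Three products: 102 bp, 68 bp, 49 bp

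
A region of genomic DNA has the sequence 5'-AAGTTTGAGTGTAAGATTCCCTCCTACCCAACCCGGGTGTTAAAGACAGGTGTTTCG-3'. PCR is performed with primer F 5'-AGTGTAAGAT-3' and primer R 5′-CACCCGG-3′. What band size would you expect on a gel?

Scanning the template, AGTGTAAGAT occurs at positions 8–17; this primer anneals to the bottom strand there with its 3' end pointing downstream.
Reverse complement of the reverse primer: CCGGGTG. This occurs on the top strand at positions 33–39.
Amplicon spans positions 8–39: 32 bp.

32 bp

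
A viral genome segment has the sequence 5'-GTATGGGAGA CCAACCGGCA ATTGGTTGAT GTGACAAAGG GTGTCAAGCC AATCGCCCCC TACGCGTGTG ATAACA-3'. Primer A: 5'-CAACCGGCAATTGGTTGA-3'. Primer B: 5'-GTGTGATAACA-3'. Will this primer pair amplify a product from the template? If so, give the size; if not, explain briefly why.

Primer A (CAACCGGCAATTGGTTGA) matches the top strand at positions 12–29 (3' end points downstream).
Primer B (GTGTGATAACA) also matches the top strand directly, at positions 66–76 — its reverse complement TGTTATCACAC is not present.
Both primers anneal to the bottom strand with 3' ends pointing the same way, so neither can prime synthesis back toward the other.

No product — both primers anneal to the same strand and extend in the same direction.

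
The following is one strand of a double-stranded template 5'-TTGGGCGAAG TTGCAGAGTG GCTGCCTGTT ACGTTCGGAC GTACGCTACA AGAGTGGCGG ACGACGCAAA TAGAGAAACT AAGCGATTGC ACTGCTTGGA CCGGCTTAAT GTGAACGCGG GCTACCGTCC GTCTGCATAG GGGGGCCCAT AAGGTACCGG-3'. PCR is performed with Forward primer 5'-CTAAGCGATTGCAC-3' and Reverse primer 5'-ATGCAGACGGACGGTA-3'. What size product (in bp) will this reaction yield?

60 bp

The forward primer matches the template at positions 79–92.
The reverse primer's reverse complement is TACCGTCCGTCTGCAT, which matches the template at positions 123–138.
The product runs from position 79 to position 138, so its length is 138 − 79 + 1 = 60 bp.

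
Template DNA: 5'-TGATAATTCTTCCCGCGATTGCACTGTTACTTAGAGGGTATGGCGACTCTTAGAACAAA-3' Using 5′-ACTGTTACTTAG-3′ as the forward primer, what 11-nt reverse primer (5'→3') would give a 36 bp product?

The forward primer binds at positions 23–34, so a 36 bp product ends at position 23 + 36 − 1 = 58.
The reverse primer anneals to the top strand over positions 48–58, i.e. to TCTTAGAACAA.
Its sequence written 5'→3' is the reverse complement: TTGTTCTAAGA.

5'-TTGTTCTAAGA-3'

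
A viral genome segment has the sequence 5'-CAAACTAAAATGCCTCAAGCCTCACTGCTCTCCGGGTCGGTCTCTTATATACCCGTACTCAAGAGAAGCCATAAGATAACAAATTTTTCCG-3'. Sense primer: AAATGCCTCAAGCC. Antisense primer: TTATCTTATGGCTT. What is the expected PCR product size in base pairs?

72 bp

The forward primer matches the template at positions 8–21.
Reverse complement of the reverse primer: AAGCCATAAGATAA. This occurs on the top strand at positions 66–79.
Amplicon spans positions 8–79: 72 bp.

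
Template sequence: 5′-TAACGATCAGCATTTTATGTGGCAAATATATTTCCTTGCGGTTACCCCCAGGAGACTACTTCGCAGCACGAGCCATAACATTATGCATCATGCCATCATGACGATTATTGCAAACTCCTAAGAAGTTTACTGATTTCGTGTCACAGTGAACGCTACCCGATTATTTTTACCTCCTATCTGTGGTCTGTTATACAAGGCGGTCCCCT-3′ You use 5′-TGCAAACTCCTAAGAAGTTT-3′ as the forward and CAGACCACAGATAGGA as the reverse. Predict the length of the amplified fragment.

Forward primer TGCAAACTCCTAAGAAGTTT is found on the top strand at positions 109–128.
Taking the reverse complement of CAGACCACAGATAGGA gives TCCTATCTGTGGTCTG, found at positions 172–187 on the template; the primer anneals here to the top strand with its 3' end pointing upstream.
Product length = (reverse-primer end) − (forward-primer start) + 1 = 187 − 109 + 1 = 79 bp.

79 bp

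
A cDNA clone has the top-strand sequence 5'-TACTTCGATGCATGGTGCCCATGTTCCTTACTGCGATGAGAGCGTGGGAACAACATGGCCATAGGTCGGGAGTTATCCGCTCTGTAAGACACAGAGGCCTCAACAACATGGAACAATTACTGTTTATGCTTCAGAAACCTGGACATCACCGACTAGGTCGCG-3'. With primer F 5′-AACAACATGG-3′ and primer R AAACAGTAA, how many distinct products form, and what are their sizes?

The forward primer AACAACATGG matches the top strand at positions 49–58, 102–111.
The reverse primer's reverse complement is TTACTGTTT, matching at positions 117–125.
Each forward site pairs with the reverse site to give a product ending at position 125: sizes 77, 24 bp.

Two products: 77 bp, 24 bp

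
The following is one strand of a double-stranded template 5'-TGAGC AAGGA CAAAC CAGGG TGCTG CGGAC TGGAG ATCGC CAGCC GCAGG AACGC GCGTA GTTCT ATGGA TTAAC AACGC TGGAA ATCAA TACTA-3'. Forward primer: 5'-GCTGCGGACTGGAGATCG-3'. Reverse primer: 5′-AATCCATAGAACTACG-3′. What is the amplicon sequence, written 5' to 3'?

5'-GCTGCGGACTGGAGATCGCCAGCCGCAGGAACGCGCGTAGTTCTATGGATT-3'

Forward primer GCTGCGGACTGGAGATCG is found on the top strand at positions 22–39.
The reverse primer's reverse complement is CGTAGTTCTATGGATT, which matches the template at positions 57–72.
The product is the template from position 22 through 72 (51 bp).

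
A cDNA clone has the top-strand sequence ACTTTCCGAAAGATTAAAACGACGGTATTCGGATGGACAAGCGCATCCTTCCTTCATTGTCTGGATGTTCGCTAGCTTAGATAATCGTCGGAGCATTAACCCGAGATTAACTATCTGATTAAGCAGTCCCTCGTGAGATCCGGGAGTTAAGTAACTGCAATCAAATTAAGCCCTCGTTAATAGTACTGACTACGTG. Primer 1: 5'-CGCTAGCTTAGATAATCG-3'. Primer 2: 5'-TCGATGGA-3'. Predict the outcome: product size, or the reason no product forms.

No product — primer 2 has no binding site in the template.

Primer 2 (TCGATGGA) does not match the top strand, and its reverse complement TCCATCGA does not match either.
With no annealing site for primer 2, no amplification occurs.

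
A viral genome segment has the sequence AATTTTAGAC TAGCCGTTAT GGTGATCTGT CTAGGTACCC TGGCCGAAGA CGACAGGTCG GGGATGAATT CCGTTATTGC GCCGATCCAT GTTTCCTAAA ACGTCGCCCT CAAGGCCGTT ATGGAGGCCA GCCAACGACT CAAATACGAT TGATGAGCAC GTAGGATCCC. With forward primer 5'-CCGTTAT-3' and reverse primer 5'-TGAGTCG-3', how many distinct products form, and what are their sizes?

Three products: 129 bp, 72 bp, 27 bp

The forward primer CCGTTAT matches the top strand at positions 14–20, 71–77, 116–122.
The reverse primer's reverse complement is CGACTCA, matching at positions 136–142.
Each forward site pairs with the reverse site to give a product ending at position 142: sizes 129, 72, 27 bp.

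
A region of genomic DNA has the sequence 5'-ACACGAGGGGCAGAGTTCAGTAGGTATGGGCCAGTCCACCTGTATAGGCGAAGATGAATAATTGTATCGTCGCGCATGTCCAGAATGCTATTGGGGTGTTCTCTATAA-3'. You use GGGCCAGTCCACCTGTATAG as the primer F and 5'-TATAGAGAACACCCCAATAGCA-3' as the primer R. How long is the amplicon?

Forward primer GGGCCAGTCCACCTGTATAG is found on the top strand at positions 28–47.
Reverse complement of the reverse primer: TGCTATTGGGGTGTTCTCTATA. This occurs on the top strand at positions 86–107.
The product runs from position 28 to position 107, so its length is 107 − 28 + 1 = 80 bp.

80 bp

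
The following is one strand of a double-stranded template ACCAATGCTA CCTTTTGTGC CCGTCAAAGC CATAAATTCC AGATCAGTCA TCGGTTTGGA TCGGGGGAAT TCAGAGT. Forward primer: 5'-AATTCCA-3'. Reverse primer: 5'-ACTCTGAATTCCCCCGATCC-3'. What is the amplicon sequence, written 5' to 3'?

5'-AATTCCAGATCAGTCATCGGTTTGGATCGGGGGAATTCAGAGT-3'

Scanning the template, AATTCCA occurs at positions 35–41; this primer anneals to the bottom strand there with its 3' end pointing downstream.
Taking the reverse complement of ACTCTGAATTCCCCCGATCC gives GGATCGGGGGAATTCAGAGT, found at positions 58–77 on the template; the primer anneals here to the top strand with its 3' end pointing upstream.
The product is the template from position 35 through 77 (43 bp).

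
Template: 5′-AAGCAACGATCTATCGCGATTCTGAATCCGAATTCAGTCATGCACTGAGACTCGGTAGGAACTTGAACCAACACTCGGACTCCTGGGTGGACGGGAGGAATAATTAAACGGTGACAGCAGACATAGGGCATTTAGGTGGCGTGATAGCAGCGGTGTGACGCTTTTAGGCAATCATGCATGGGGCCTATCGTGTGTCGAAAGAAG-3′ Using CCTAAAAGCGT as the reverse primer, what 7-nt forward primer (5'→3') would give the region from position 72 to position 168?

The reverse primer's reverse complement ACGCTTTTAGG matches the template at positions 158–168; the product starts at position 72.
The forward primer is identical to the top strand over positions 72–78: CACTCGG.

5'-CACTCGG-3'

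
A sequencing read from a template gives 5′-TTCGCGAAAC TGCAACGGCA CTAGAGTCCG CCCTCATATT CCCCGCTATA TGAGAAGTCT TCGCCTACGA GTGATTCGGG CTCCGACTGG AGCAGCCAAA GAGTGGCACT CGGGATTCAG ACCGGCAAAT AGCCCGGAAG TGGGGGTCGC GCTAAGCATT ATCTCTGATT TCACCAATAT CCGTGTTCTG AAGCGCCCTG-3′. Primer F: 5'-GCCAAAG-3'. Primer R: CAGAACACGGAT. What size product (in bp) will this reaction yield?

96 bp

Forward primer GCCAAAG is found on the top strand at positions 95–101.
Taking the reverse complement of CAGAACACGGAT gives ATCCGTGTTCTG, found at positions 179–190 on the template; the primer anneals here to the top strand with its 3' end pointing upstream.
The product runs from position 95 to position 190, so its length is 190 − 95 + 1 = 96 bp.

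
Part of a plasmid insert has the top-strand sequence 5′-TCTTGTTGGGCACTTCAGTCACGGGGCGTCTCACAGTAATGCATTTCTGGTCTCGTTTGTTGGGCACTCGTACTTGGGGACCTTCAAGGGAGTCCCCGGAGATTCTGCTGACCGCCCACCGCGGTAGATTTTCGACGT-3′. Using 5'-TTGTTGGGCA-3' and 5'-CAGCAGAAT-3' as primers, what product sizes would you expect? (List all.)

The forward primer TTGTTGGGCA matches the top strand at positions 3–12, 57–66.
The reverse primer's reverse complement is ATTCTGCTG, matching at positions 102–110.
Each forward site pairs with the reverse site to give a product ending at position 110: sizes 108, 54 bp.

108 bp, 54 bp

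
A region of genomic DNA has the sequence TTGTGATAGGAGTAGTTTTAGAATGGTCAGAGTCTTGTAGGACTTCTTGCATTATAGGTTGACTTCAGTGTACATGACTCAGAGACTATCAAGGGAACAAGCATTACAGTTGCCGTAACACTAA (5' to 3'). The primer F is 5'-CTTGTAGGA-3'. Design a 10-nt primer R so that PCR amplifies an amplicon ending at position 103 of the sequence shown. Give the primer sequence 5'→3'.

The forward primer binds at positions 34–42; the product's 3' end on the top strand is position 103.
The reverse primer anneals to the top strand over positions 94–103, i.e. to GGAACAAGCA.
Its sequence written 5'→3' is the reverse complement: TGCTTGTTCC.

5'-TGCTTGTTCC-3'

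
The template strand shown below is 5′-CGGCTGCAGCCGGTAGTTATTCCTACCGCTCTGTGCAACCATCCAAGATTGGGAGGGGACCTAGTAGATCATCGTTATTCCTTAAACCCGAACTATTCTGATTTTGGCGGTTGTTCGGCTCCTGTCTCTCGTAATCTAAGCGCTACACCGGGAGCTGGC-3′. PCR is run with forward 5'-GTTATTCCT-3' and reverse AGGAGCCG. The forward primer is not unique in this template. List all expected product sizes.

The forward primer GTTATTCCT matches the top strand at positions 16–24, 74–82.
The reverse primer's reverse complement is CGGCTCCT, matching at positions 116–123.
Each forward site pairs with the reverse site to give a product ending at position 123: sizes 108, 50 bp.

108 bp, 50 bp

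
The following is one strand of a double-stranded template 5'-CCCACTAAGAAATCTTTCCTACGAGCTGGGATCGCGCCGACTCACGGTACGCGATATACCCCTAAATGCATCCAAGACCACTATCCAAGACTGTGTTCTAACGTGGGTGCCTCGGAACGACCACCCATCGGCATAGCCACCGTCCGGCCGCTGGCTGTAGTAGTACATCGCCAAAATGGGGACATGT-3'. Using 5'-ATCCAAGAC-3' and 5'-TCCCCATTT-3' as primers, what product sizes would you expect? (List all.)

113 bp, 100 bp

The forward primer ATCCAAGAC matches the top strand at positions 70–78, 83–91.
The reverse primer's reverse complement is AAATGGGGA, matching at positions 174–182.
Each forward site pairs with the reverse site to give a product ending at position 182: sizes 113, 100 bp.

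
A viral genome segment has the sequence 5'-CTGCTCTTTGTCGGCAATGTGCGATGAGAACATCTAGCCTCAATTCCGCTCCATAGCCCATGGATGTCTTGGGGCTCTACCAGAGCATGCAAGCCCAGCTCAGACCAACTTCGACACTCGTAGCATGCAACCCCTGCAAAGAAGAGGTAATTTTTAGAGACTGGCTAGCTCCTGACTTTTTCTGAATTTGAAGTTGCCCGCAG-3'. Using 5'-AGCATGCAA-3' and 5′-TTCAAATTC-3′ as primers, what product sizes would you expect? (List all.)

109 bp, 71 bp

The forward primer AGCATGCAA matches the top strand at positions 84–92, 122–130.
The reverse primer's reverse complement is GAATTTGAA, matching at positions 184–192.
Each forward site pairs with the reverse site to give a product ending at position 192: sizes 109, 71 bp.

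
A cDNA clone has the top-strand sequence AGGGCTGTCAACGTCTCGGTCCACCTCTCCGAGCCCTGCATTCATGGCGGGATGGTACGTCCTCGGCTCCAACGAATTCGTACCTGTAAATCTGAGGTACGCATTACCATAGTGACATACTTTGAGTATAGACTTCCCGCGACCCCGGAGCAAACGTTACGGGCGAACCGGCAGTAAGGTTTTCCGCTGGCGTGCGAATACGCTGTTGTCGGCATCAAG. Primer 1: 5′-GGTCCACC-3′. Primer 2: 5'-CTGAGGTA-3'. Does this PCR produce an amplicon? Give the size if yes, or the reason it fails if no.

No product — both primers anneal to the same strand and extend in the same direction.

Primer 1 (GGTCCACC) matches the top strand at positions 18–25 (3' end points downstream).
Primer 2 (CTGAGGTA) also matches the top strand directly, at positions 92–99 — its reverse complement TACCTCAG is not present.
Both primers anneal to the bottom strand with 3' ends pointing the same way, so neither can prime synthesis back toward the other.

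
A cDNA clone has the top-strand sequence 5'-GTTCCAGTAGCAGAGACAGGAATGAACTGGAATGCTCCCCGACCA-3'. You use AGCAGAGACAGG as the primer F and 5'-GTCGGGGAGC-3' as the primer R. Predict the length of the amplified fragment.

Forward primer AGCAGAGACAGG is found on the top strand at positions 9–20.
The reverse primer's reverse complement is GCTCCCCGAC, which matches the template at positions 34–43.
The product runs from position 9 to position 43, so its length is 43 − 9 + 1 = 35 bp.

35 bp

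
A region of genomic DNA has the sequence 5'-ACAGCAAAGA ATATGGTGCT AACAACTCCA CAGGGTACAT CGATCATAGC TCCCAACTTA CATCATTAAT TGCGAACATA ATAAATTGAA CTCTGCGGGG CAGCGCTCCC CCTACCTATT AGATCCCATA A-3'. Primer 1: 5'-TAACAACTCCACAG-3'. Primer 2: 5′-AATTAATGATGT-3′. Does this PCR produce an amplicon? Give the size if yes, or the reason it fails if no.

Primer 1 (TAACAACTCCACAG) matches the top strand at positions 20–33; it acts as a forward primer.
Primer 2's reverse complement is ACATCATTAATT, matching the top strand at positions 60–71; it acts as a reverse primer.
The 3' ends face each other across positions 20–71, giving a 52 bp product.

Yes — a 52 bp product.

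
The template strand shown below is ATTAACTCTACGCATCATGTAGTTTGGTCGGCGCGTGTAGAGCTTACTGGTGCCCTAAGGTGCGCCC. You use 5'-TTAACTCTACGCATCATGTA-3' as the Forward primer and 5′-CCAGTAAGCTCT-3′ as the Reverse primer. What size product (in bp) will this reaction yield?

Forward primer TTAACTCTACGCATCATGTA is found on the top strand at positions 2–21.
Reverse complement of the reverse primer: AGAGCTTACTGG. This occurs on the top strand at positions 39–50.
Amplicon spans positions 2–50: 49 bp.

49 bp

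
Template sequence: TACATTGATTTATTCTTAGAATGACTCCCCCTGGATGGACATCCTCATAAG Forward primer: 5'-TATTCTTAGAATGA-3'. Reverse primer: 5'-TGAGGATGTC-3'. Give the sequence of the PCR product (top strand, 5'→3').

5'-TATTCTTAGAATGACTCCCCCTGGATGGACATCCTCA-3'

Scanning the template, TATTCTTAGAATGA occurs at positions 11–24; this primer anneals to the bottom strand there with its 3' end pointing downstream.
Taking the reverse complement of TGAGGATGTC gives GACATCCTCA, found at positions 38–47 on the template; the primer anneals here to the top strand with its 3' end pointing upstream.
The product is the template from position 11 through 47 (37 bp).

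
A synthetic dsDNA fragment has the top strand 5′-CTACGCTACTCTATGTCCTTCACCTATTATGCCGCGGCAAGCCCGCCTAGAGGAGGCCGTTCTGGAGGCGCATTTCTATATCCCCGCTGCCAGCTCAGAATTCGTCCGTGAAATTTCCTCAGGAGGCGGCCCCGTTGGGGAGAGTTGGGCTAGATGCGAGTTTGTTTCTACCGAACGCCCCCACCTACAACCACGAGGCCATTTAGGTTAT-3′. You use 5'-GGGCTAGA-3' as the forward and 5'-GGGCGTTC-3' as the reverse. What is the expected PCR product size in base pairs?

34 bp

Forward primer GGGCTAGA is found on the top strand at positions 147–154.
Taking the reverse complement of GGGCGTTC gives GAACGCCC, found at positions 173–180 on the template; the primer anneals here to the top strand with its 3' end pointing upstream.
Product length = (reverse-primer end) − (forward-primer start) + 1 = 180 − 147 + 1 = 34 bp.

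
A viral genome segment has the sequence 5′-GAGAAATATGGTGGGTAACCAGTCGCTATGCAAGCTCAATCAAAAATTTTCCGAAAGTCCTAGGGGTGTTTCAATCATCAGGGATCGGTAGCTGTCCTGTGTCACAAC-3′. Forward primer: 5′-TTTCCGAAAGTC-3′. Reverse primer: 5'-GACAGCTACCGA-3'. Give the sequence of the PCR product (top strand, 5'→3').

5'-TTTCCGAAAGTCCTAGGGGTGTTTCAATCATCAGGGATCGGTAGCTGTC-3'

Forward primer TTTCCGAAAGTC is found on the top strand at positions 48–59.
The reverse primer's reverse complement is TCGGTAGCTGTC, which matches the template at positions 85–96.
The product is the template from position 48 through 96 (49 bp).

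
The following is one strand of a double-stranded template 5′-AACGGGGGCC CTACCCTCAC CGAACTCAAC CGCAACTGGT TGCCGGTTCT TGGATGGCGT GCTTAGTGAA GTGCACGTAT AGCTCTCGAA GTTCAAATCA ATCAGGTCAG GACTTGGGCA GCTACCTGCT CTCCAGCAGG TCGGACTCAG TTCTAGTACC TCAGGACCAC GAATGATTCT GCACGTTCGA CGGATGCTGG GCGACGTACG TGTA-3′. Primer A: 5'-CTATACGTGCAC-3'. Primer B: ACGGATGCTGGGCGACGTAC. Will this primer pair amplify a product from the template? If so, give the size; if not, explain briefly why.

No product — the primers' 3' ends point away from each other.

Primer A (CTATACGTGCAC) has reverse complement GTGCACGTATAG, which matches the top strand at positions 71–82; primer A anneals to the top strand there with its 3' end pointing upstream toward position 71.
Primer B (ACGGATGCTGGGCGACGTAC) matches the top strand directly at positions 190–209; it anneals to the bottom strand with its 3' end pointing downstream toward position 209.
The 3' ends diverge (primer A extends toward position 1, primer B toward position 214), so the primers never converge on a shared product.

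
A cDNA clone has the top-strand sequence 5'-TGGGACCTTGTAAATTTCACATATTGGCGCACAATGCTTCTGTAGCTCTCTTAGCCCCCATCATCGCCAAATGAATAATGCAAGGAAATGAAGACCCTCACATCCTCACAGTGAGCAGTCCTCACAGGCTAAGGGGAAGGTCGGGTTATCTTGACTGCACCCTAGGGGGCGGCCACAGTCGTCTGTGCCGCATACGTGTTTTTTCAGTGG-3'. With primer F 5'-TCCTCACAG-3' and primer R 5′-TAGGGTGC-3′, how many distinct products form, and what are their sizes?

The forward primer TCCTCACAG matches the top strand at positions 103–111, 119–127.
The reverse primer's reverse complement is GCACCCTA, matching at positions 157–164.
Each forward site pairs with the reverse site to give a product ending at position 164: sizes 62, 46 bp.

Two products: 62 bp, 46 bp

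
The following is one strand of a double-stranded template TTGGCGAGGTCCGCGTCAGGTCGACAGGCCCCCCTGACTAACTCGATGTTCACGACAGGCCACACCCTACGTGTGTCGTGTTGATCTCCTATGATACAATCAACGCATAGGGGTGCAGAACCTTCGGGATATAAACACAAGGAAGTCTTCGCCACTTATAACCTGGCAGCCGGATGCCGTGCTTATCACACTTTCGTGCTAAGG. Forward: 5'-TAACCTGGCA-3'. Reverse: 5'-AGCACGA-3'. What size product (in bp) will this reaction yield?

42 bp

The forward primer matches the template at positions 159–168.
Reverse complement of the reverse primer: TCGTGCT. This occurs on the top strand at positions 194–200.
Product length = (reverse-primer end) − (forward-primer start) + 1 = 200 − 159 + 1 = 42 bp.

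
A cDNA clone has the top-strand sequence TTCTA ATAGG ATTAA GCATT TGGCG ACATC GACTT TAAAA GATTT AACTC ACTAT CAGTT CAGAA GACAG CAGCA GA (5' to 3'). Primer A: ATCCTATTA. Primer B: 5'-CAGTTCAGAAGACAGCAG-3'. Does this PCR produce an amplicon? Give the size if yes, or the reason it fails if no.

No product — the primers' 3' ends point away from each other.

Primer A (ATCCTATTA) has reverse complement TAATAGGAT, which matches the top strand at positions 4–12; primer A anneals to the top strand there with its 3' end pointing upstream toward position 4.
Primer B (CAGTTCAGAAGACAGCAG) matches the top strand directly at positions 56–73; it anneals to the bottom strand with its 3' end pointing downstream toward position 73.
The 3' ends diverge (primer A extends toward position 1, primer B toward position 77), so the primers never converge on a shared product.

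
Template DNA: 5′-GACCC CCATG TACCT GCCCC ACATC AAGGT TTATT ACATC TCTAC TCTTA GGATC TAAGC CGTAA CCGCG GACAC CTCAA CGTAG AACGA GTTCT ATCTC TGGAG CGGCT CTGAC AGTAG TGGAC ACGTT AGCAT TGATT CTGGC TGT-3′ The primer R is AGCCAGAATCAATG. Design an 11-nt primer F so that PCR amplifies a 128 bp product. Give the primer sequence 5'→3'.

The reverse primer's reverse complement CATTGATTCTGGCT matches the template at positions 133–146, so the product ends at position 146.
A 128 bp product then starts at position 146 − 128 + 1 = 19.
The forward primer is identical to the top strand there: CCACATCAAGG.

5'-CCACATCAAGG-3'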